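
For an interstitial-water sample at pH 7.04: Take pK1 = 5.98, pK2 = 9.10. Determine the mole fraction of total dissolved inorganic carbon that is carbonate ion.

α₂ = 0.00795

α₂ = 1 / (1 + [H⁺]/K2 + [H⁺]²/(K1K2)) = 1 / (1 + 10^+2.06 + 10^+1.00)
   = 1 / (1 + 114.82 + 10.000) = 1/125.82 = 0.007948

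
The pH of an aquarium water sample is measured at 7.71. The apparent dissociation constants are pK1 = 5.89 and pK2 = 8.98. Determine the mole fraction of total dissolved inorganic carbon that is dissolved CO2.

α₀ = 0.0142

α₀ = 1 / (1 + K1/[H⁺] + K1K2/[H⁺]²) = 1 / (1 + 10^+1.82 + 10^+0.55)
   = 1 / (1 + 66.069 + 3.5481) = 1/70.617 = 0.01416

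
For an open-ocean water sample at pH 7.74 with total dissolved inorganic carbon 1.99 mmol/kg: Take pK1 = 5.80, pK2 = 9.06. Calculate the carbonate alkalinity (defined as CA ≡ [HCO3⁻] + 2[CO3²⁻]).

CA = [HCO3⁻] + 2[CO3²⁻] = (α₁ + 2α₂)·DIC
At pH 7.74: [H⁺]/K1 = 10^-1.94 = 0.011482, K2/[H⁺] = 10^-1.32 = 0.047863
α₁ = 1/(1 + 0.011482 + 0.047863) = 1/1.0593 = 0.9440; α₂ = α₁·K2/[H⁺] = 0.04518
α₁ + 2α₂ = 1.0343
CA = 1.0343 × 1.99 = 2.06 mmol/kg

CA = 2.06 mmol/kg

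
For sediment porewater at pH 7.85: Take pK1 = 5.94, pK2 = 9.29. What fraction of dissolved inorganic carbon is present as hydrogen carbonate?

α₁ = 1 / (1 + [H⁺]/K1 + K2/[H⁺]) = 1 / (1 + 10^-1.91 + 10^-1.44)
   = 1 / (1 + 0.012303 + 0.036308) = 1/1.0486 = 0.9536

α₁ = 0.954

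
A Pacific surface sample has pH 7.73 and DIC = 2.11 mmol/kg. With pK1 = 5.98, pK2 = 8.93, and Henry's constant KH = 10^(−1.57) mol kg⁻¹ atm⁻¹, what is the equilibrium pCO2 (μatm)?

α₀ = 1 / (1 + K1/[H⁺] + K1K2/[H⁺]²) = 1 / (1 + 10^+1.75 + 10^+0.55)
   = 1 / (1 + 56.234 + 3.5481) = 1/60.782 = 0.01645
[CO2*] = α₀ × DIC = 0.01645 × 2.11 = 0.03471 mmol/kg
pCO2 = [CO2*]/KH = 3.471×10^-5 / 2.692×10^-2 = 1290 μatm

pCO2 = 1290 μatm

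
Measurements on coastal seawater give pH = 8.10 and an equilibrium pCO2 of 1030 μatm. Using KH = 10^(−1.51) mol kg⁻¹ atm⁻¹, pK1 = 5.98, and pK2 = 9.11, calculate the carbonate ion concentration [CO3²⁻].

[CO2*] = KH · pCO2 = 10^(−1.51) × 1030×10^-6 = 3.183×10^-5 mol/kg
α₀ = 1/(1 + K1/[H⁺] + K1K2/[H⁺]²) = 1/(1 + 10^+2.12 + 10^+1.11) = 0.006863
DIC = [CO2*]/α₀ = 3.183×10^-5 / 0.006863 = 4.638 mmol/kg
[CO3²⁻] = α₂·DIC; α₂ = 0.08841, so [CO3²⁻] = 0.08841 × 4.638 = 0.410 mmol/kg

[CO3²⁻] = 0.410 mmol/kg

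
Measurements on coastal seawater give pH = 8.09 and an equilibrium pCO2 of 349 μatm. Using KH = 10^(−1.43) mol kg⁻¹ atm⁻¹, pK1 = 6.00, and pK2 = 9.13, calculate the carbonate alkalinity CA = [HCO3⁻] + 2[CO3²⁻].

CA = 1.89 mmol/kg

[CO2*] = KH · pCO2 = 10^(−1.43) × 349×10^-6 = 1.297×10^-5 mol/kg
α₀ = 1/(1 + K1/[H⁺] + K1K2/[H⁺]²) = 1/(1 + 10^+2.09 + 10^+1.05) = 0.007394
DIC = [CO2*]/α₀ = 1.297×10^-5 / 0.007394 = 1.754 mmol/kg
CA = (α₁ + 2α₂)·DIC = (0.9096 + 2×0.08296) × 1.754 = 1.89 mmol/kg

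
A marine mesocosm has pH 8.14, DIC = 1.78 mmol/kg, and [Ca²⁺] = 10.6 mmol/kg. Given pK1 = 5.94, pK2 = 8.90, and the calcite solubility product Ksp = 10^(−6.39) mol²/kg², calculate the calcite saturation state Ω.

α₂ = 1 / (1 + [H⁺]/K2 + [H⁺]²/(K1K2)) = 1 / (1 + 10^+0.76 + 10^-1.44)
   = 1 / (1 + 5.7544 + 0.036308) = 1/6.7907 = 0.1473
[CO3²⁻] = α₂ × DIC = 0.1473 × 1.78 = 0.2621 mmol/kg
Ksp = 10^(−6.39) = 4.074×10^-7
Ω = [Ca²⁺][CO3²⁻]/Ksp = (10.6×10^-3)(2.621×10^-4) / 4.074×10^-7 = 6.82

Ω = 6.82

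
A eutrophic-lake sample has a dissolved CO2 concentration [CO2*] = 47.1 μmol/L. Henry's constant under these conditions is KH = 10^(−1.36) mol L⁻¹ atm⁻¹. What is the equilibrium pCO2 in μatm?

pCO2 = 1080 μatm

KH = 10^(−1.36) = 4.365×10^-2 mol L⁻¹ atm⁻¹
pCO2 = [CO2*]/KH = 47.1×10^-6 / 4.365×10^-2 = 1.08×10^-3 atm = 1080 μatm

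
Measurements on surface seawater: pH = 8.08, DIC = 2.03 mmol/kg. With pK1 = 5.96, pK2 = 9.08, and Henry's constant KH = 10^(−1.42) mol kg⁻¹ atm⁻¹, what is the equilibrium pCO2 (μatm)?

pCO2 = 366 μatm

α₀ = 1 / (1 + K1/[H⁺] + K1K2/[H⁺]²) = 1 / (1 + 10^+2.12 + 10^+1.12)
   = 1 / (1 + 131.83 + 13.183) = 1/146.01 = 0.006849
[CO2*] = α₀ × DIC = 0.006849 × 2.03 = 0.01390 mmol/kg = 13.90 μmol/kg
pCO2 = [CO2*]/KH = 1.390×10^-5 / 3.802×10^-2 = 366 μatm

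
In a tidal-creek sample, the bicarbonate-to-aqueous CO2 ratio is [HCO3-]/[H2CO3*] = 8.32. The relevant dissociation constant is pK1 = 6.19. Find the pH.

pH = 7.11

From K1 = [H⁺][HCO3-]/[H2CO3*]:  pH = pK1 + log₁₀([HCO3-]/[H2CO3*])
log₁₀(8.32) = +0.920
pH = 6.19 + (+0.920) = 7.11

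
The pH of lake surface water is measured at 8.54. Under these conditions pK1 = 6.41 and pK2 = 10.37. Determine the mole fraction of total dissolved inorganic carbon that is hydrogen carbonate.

α₁ = 0.978

α₁ = 1 / (1 + [H⁺]/K1 + K2/[H⁺]) = 1 / (1 + 10^-2.13 + 10^-1.83)
   = 1 / (1 + 0.0074131 + 0.014791) = 1/1.0222 = 0.9783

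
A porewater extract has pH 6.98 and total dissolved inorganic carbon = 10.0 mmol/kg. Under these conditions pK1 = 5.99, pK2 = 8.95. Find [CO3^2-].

α₂ = 1 / (1 + [H⁺]/K2 + [H⁺]²/(K1K2)) = 1 / (1 + 10^+1.97 + 10^+0.98)
   = 1 / (1 + 93.325 + 9.5499) = 1/103.88 = 0.009627
[CO3²⁻] = α₂ × DIC = 0.009627 × 10.0 = 0.0963 mmol/kg

[CO3²⁻] = 0.0963 mmol/kg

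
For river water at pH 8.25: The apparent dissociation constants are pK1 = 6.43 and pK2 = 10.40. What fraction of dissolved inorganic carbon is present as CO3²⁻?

α₂ = 1 / (1 + [H⁺]/K2 + [H⁺]²/(K1K2)) = 1 / (1 + 10^+2.15 + 10^+0.33)
   = 1 / (1 + 141.25 + 2.1380) = 1/144.39 = 0.006926

α₂ = 0.00693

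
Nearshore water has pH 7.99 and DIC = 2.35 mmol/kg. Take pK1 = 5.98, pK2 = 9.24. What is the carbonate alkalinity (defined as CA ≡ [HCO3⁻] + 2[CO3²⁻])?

CA = 2.45 mmol/kg

CA = [HCO3⁻] + 2[CO3²⁻] = (α₁ + 2α₂)·DIC
At pH 7.99: [H⁺]/K1 = 10^-2.01 = 0.0097724, K2/[H⁺] = 10^-1.25 = 0.056234
α₁ = 1/(1 + 0.0097724 + 0.056234) = 1/1.0660 = 0.9381; α₂ = α₁·K2/[H⁺] = 0.05275
α₁ + 2α₂ = 1.0436
CA = 1.0436 × 2.35 = 2.45 mmol/kg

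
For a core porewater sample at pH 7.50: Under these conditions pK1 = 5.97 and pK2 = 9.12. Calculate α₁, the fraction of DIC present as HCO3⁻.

α₁ = 1 / (1 + [H⁺]/K1 + K2/[H⁺]) = 1 / (1 + 10^-1.53 + 10^-1.62)
   = 1 / (1 + 0.029512 + 0.023988) = 1/1.0535 = 0.9492

α₁ = 0.949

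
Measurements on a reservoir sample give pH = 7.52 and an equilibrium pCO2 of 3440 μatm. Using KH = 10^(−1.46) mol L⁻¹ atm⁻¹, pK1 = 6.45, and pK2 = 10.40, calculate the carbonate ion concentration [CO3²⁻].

[CO3²⁻] = 1.85 μmol/L

[CO2*] = KH · pCO2 = 10^(−1.46) × 3440×10^-6 = 1.193×10^-4 mol/L
α₀ = 1/(1 + K1/[H⁺] + K1K2/[H⁺]²) = 1/(1 + 10^+1.07 + 10^-1.81) = 0.07834
DIC = [CO2*]/α₀ = 1.193×10^-4 / 0.07834 = 1.523 mmol/L
[CO3²⁻] = α₂·DIC; α₂ = 0.001213, so [CO3²⁻] = 0.001213 × 1.523 = 0.00185 mmol/L = 1.85 μmol/L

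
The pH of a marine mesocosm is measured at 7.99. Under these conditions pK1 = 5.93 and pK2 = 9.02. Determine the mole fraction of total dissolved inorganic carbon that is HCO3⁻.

α₁ = 1 / (1 + [H⁺]/K1 + K2/[H⁺]) = 1 / (1 + 10^-2.06 + 10^-1.03)
   = 1 / (1 + 0.0087096 + 0.093325) = 1/1.1020 = 0.9074

α₁ = 0.907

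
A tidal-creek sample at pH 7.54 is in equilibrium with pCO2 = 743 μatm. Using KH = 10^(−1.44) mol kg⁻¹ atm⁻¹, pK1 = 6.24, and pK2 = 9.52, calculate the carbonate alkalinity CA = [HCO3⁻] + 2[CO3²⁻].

[CO2*] = KH · pCO2 = 10^(−1.44) × 743×10^-6 = 2.698×10^-5 mol/kg
α₀ = 1/(1 + K1/[H⁺] + K1K2/[H⁺]²) = 1/(1 + 10^+1.30 + 10^-0.68) = 0.04726
DIC = [CO2*]/α₀ = 2.698×10^-5 / 0.04726 = 0.5709 mmol/kg
CA = (α₁ + 2α₂)·DIC = (0.9429 + 2×0.009873) × 0.5709 = 0.550 mmol/kg

CA = 0.550 mmol/kg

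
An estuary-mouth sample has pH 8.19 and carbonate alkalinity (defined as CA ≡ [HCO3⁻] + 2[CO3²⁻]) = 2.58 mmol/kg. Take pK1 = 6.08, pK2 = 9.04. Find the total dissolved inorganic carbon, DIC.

CA = [HCO3⁻] + 2[CO3²⁻] = (α₁ + 2α₂)·DIC
At pH 8.19: [H⁺]/K1 = 10^-2.11 = 0.0077625, K2/[H⁺] = 10^-0.85 = 0.14125
α₁ = 1/(1 + 0.0077625 + 0.14125) = 1/1.1490 = 0.8703; α₂ = α₁·K2/[H⁺] = 0.1229
α₁ + 2α₂ = 1.1162
DIC = CA / (α₁ + 2α₂) = 2.58 / 1.1162 = 2.31 mmol/kg

DIC = 2.31 mmol/kg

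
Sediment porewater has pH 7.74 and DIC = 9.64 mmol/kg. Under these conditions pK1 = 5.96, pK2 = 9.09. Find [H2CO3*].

α₀ = 1 / (1 + K1/[H⁺] + K1K2/[H⁺]²) = 1 / (1 + 10^+1.78 + 10^+0.43)
   = 1 / (1 + 60.256 + 2.6915) = 1/63.947 = 0.01564
[CO2*] = α₀ × DIC = 0.01564 × 9.64 = 0.151 mmol/kg

[CO2*] = 0.151 mmol/kg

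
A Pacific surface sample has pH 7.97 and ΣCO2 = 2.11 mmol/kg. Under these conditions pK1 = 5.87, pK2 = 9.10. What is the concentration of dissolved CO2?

α₀ = 1 / (1 + K1/[H⁺] + K1K2/[H⁺]²) = 1 / (1 + 10^+2.10 + 10^+0.97)
   = 1 / (1 + 125.89 + 9.3325) = 1/136.23 = 0.007341
[CO2*] = α₀ × DIC = 0.007341 × 2.11 = 0.0155 mmol/kg = 15.5 μmol/kg

[CO2*] = 15.5 μmol/kg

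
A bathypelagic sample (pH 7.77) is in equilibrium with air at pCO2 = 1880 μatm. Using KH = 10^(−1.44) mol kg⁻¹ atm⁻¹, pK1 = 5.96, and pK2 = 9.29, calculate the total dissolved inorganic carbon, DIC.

DIC = 4.61 mmol/kg

[CO2*] = KH · pCO2 = 10^(−1.44) × 1880×10^-6 = 6.826×10^-5 mol/kg
α₀ = 1/(1 + K1/[H⁺] + K1K2/[H⁺]²) = 1/(1 + 10^+1.81 + 10^+0.29) = 0.01481
DIC = [CO2*]/α₀ = 6.826×10^-5 / 0.01481 = 4.61 mmol/kg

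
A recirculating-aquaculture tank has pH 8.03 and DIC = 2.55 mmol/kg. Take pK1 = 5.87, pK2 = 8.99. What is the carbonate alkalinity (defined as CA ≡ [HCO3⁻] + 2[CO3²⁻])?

CA = 2.78 mmol/kg

CA = [HCO3⁻] + 2[CO3²⁻] = (α₁ + 2α₂)·DIC
At pH 8.03: [H⁺]/K1 = 10^-2.16 = 0.0069183, K2/[H⁺] = 10^-0.96 = 0.10965
α₁ = 1/(1 + 0.0069183 + 0.10965) = 1/1.1166 = 0.8956; α₂ = α₁·K2/[H⁺] = 0.09820
α₁ + 2α₂ = 1.0920
CA = 1.0920 × 2.55 = 2.78 mmol/kg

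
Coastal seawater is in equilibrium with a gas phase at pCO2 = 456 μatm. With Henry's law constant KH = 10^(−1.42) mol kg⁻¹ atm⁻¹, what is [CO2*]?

[CO2*] = 17.3 μmol/kg

KH = 10^(−1.42) = 3.802×10^-2 mol kg⁻¹ atm⁻¹
[CO2*] = KH · pCO2 = 3.802×10^-2 × 456×10^-6 atm = 1.73×10^-5 mol/kg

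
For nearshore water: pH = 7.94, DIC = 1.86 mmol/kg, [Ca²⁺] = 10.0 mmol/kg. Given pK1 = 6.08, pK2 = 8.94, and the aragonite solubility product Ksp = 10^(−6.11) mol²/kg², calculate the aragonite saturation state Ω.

Ω = 2.15

α₂ = 1 / (1 + [H⁺]/K2 + [H⁺]²/(K1K2)) = 1 / (1 + 10^+1.00 + 10^-0.86)
   = 1 / (1 + 10.000 + 0.13804) = 1/11.138 = 0.08978
[CO3²⁻] = α₂ × DIC = 0.08978 × 1.86 = 0.1670 mmol/kg
Ksp = 10^(−6.11) = 7.762×10^-7
Ω = [Ca²⁺][CO3²⁻]/Ksp = (10.0×10^-3)(1.670×10^-4) / 7.762×10^-7 = 2.15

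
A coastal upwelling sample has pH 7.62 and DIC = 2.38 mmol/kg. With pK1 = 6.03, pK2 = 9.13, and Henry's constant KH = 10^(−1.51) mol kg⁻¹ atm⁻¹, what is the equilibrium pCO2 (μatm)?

pCO2 = 1870 μatm

α₀ = 1 / (1 + K1/[H⁺] + K1K2/[H⁺]²) = 1 / (1 + 10^+1.59 + 10^+0.08)
   = 1 / (1 + 38.905 + 1.2023) = 1/41.107 = 0.02433
[CO2*] = α₀ × DIC = 0.02433 × 2.38 = 0.05790 mmol/kg
pCO2 = [CO2*]/KH = 5.790×10^-5 / 3.090×10^-2 = 1870 μatm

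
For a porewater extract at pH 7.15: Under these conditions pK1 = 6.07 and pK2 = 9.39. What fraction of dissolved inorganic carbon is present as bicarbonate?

α₁ = 1 / (1 + [H⁺]/K1 + K2/[H⁺]) = 1 / (1 + 10^-1.08 + 10^-2.24)
   = 1 / (1 + 0.083176 + 0.0057544) = 1/1.0889 = 0.9183

α₁ = 0.918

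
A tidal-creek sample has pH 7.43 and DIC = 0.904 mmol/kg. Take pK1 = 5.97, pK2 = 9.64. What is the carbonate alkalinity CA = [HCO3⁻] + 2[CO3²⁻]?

CA = 0.879 mmol/kg

CA = [HCO3⁻] + 2[CO3²⁻] = (α₁ + 2α₂)·DIC
At pH 7.43: [H⁺]/K1 = 10^-1.46 = 0.034674, K2/[H⁺] = 10^-2.21 = 0.0061660
α₁ = 1/(1 + 0.034674 + 0.0061660) = 1/1.0408 = 0.9608; α₂ = α₁·K2/[H⁺] = 0.005924
α₁ + 2α₂ = 0.9726
CA = 0.9726 × 0.904 = 0.879 mmol/kg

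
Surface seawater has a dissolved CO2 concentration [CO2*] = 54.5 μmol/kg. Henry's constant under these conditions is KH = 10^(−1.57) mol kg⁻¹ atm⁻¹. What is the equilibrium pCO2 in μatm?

pCO2 = 2020 μatm

KH = 10^(−1.57) = 2.692×10^-2 mol kg⁻¹ atm⁻¹
pCO2 = [CO2*]/KH = 54.5×10^-6 / 2.692×10^-2 = 2.02×10^-3 atm = 2020 μatm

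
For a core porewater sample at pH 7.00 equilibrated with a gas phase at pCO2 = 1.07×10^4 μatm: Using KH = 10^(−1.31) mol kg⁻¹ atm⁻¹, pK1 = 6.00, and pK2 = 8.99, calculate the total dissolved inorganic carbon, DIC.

DIC = 5.82 mmol/kg

[CO2*] = KH · pCO2 = 10^(−1.31) × 1.07×10^4×10^-6 = 5.241×10^-4 mol/kg
α₀ = 1/(1 + K1/[H⁺] + K1K2/[H⁺]²) = 1/(1 + 10^+1.00 + 10^-0.99) = 0.09007
DIC = [CO2*]/α₀ = 5.241×10^-4 / 0.09007 = 5.82 mmol/kg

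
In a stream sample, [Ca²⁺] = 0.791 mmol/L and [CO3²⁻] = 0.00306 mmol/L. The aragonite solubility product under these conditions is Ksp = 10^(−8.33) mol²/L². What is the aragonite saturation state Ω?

Ksp = 10^(−8.33) = 4.677×10^-9
Ω = [Ca²⁺][CO3²⁻]/Ksp = (0.791×10^-3)(0.00306×10^-3) / 4.677×10^-9 = 0.517

Ω = 0.517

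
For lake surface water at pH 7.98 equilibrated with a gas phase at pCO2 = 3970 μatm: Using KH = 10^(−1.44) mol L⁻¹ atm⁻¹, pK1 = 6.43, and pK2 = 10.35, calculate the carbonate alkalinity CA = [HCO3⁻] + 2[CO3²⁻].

[CO2*] = KH · pCO2 = 10^(−1.44) × 3970×10^-6 = 1.441×10^-4 mol/L
α₀ = 1/(1 + K1/[H⁺] + K1K2/[H⁺]²) = 1/(1 + 10^+1.55 + 10^-0.82) = 0.02730
DIC = [CO2*]/α₀ = 1.441×10^-4 / 0.02730 = 5.280 mmol/L
CA = (α₁ + 2α₂)·DIC = (0.9686 + 2×0.004132) × 5.280 = 5.16 mmol/L

CA = 5.16 mmol/L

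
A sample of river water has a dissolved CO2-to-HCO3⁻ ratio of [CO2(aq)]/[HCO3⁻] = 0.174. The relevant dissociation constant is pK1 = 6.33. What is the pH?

From K1 = [H⁺][HCO3⁻]/[CO2(aq)]:  pH = pK1 − log₁₀([CO2(aq)]/[HCO3⁻])
log₁₀(0.174) = -0.759
pH = 6.33 − (-0.759) = 7.09

pH = 7.09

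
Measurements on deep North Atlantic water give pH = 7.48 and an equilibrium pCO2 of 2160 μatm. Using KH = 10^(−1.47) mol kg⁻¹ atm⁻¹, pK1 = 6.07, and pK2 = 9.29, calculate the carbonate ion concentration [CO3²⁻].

[CO2*] = KH · pCO2 = 10^(−1.47) × 2160×10^-6 = 7.319×10^-5 mol/kg
α₀ = 1/(1 + K1/[H⁺] + K1K2/[H⁺]²) = 1/(1 + 10^+1.41 + 10^-0.40) = 0.03690
DIC = [CO2*]/α₀ = 7.319×10^-5 / 0.03690 = 1.984 mmol/kg
[CO3²⁻] = α₂·DIC; α₂ = 0.01469, so [CO3²⁻] = 0.01469 × 1.984 = 0.0291 mmol/kg

[CO3²⁻] = 0.0291 mmol/kg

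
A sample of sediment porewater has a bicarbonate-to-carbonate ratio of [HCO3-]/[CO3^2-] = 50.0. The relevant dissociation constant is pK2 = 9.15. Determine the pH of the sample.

pH = 7.45

From K2 = [H⁺][CO3^2-]/[HCO3-]:  pH = pK2 − log₁₀([HCO3-]/[CO3^2-])
log₁₀(50.0) = +1.699
pH = 9.15 − (+1.699) = 7.45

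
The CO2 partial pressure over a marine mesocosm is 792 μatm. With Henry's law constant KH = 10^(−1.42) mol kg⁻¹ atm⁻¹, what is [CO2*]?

[CO2*] = 30.1 μmol/kg

KH = 10^(−1.42) = 3.802×10^-2 mol kg⁻¹ atm⁻¹
[CO2*] = KH · pCO2 = 3.802×10^-2 × 792×10^-6 atm = 3.01×10^-5 mol/kg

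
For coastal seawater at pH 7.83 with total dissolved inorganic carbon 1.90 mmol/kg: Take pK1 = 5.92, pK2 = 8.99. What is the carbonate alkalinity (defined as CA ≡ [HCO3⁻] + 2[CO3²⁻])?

CA = [HCO3⁻] + 2[CO3²⁻] = (α₁ + 2α₂)·DIC
At pH 7.83: [H⁺]/K1 = 10^-1.91 = 0.012303, K2/[H⁺] = 10^-1.16 = 0.069183
α₁ = 1/(1 + 0.012303 + 0.069183) = 1/1.0815 = 0.9247; α₂ = α₁·K2/[H⁺] = 0.06397
α₁ + 2α₂ = 1.0526
CA = 1.0526 × 1.90 = 2.00 mmol/kg

CA = 2.00 mmol/kg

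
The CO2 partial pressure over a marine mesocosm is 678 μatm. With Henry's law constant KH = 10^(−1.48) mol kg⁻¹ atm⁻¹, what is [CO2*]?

KH = 10^(−1.48) = 3.311×10^-2 mol kg⁻¹ atm⁻¹
[CO2*] = KH · pCO2 = 3.311×10^-2 × 678×10^-6 atm = 2.25×10^-5 mol/kg

[CO2*] = 22.5 μmol/kg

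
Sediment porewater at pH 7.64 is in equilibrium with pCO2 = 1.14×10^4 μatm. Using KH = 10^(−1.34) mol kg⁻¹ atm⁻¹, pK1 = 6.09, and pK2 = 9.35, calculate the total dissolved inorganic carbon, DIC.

[CO2*] = KH · pCO2 = 10^(−1.34) × 1.14×10^4×10^-6 = 5.211×10^-4 mol/kg
α₀ = 1/(1 + K1/[H⁺] + K1K2/[H⁺]²) = 1/(1 + 10^+1.55 + 10^-0.16) = 0.02690
DIC = [CO2*]/α₀ = 5.211×10^-4 / 0.02690 = 19.4 mmol/kg

DIC = 19.4 mmol/kg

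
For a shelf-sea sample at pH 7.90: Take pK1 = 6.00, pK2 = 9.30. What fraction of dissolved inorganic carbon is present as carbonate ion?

α₂ = 1 / (1 + [H⁺]/K2 + [H⁺]²/(K1K2)) = 1 / (1 + 10^+1.40 + 10^-0.50)
   = 1 / (1 + 25.119 + 0.31623) = 1/26.435 = 0.03783

α₂ = 0.0378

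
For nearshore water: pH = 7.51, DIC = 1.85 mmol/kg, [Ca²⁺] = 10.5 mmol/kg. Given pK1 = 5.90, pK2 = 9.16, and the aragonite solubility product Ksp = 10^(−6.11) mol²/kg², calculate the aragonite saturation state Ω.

Ω = 0.535

α₂ = 1 / (1 + [H⁺]/K2 + [H⁺]²/(K1K2)) = 1 / (1 + 10^+1.65 + 10^+0.04)
   = 1 / (1 + 44.668 + 1.0965) = 1/46.765 = 0.02138
[CO3²⁻] = α₂ × DIC = 0.02138 × 1.85 = 0.03956 mmol/kg
Ksp = 10^(−6.11) = 7.762×10^-7
Ω = [Ca²⁺][CO3²⁻]/Ksp = (10.5×10^-3)(3.956×10^-5) / 7.762×10^-7 = 0.535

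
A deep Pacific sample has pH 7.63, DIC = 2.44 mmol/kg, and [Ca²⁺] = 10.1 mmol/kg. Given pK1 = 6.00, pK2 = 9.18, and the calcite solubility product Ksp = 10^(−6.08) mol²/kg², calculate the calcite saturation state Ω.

Ω = 0.794

α₂ = 1 / (1 + [H⁺]/K2 + [H⁺]²/(K1K2)) = 1 / (1 + 10^+1.55 + 10^-0.08)
   = 1 / (1 + 35.481 + 0.83176) = 1/37.313 = 0.02680
[CO3²⁻] = α₂ × DIC = 0.02680 × 2.44 = 0.06539 mmol/kg
Ksp = 10^(−6.08) = 8.318×10^-7
Ω = [Ca²⁺][CO3²⁻]/Ksp = (10.1×10^-3)(6.539×10^-5) / 8.318×10^-7 = 0.794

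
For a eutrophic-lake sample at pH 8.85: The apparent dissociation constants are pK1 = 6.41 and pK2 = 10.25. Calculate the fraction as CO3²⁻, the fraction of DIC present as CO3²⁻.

α₂ = 1 / (1 + [H⁺]/K2 + [H⁺]²/(K1K2)) = 1 / (1 + 10^+1.40 + 10^-1.04)
   = 1 / (1 + 25.119 + 0.091201) = 1/26.210 = 0.03815

α₂ = 0.0382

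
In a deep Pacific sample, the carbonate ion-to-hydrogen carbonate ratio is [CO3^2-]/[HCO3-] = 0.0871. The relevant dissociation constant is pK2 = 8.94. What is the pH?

pH = 7.88

From K2 = [H⁺][CO3^2-]/[HCO3-]:  pH = pK2 + log₁₀([CO3^2-]/[HCO3-])
log₁₀(0.0871) = -1.060
pH = 8.94 + (-1.060) = 7.88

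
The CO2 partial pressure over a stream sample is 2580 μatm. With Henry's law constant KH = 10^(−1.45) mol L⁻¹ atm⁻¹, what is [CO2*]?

[CO2*] = 91.5 μmol/L

KH = 10^(−1.45) = 3.548×10^-2 mol L⁻¹ atm⁻¹
[CO2*] = KH · pCO2 = 3.548×10^-2 × 2580×10^-6 atm = 9.15×10^-5 mol/L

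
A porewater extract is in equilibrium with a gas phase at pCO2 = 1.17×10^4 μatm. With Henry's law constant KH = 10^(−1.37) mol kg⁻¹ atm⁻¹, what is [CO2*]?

[CO2*] = 499 μmol/kg

KH = 10^(−1.37) = 4.266×10^-2 mol kg⁻¹ atm⁻¹
[CO2*] = KH · pCO2 = 4.266×10^-2 × 1.17×10^4×10^-6 atm = 4.99×10^-4 mol/kg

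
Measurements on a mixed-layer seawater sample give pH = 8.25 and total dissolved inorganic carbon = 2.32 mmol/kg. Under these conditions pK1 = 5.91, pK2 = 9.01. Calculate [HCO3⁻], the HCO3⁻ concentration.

[HCO3⁻] = 1.97 mmol/kg

α₁ = 1 / (1 + [H⁺]/K1 + K2/[H⁺]) = 1 / (1 + 10^-2.34 + 10^-0.76)
   = 1 / (1 + 0.0045709 + 0.17378) = 1/1.1784 = 0.8486
[HCO3⁻] = α₁ × DIC = 0.8486 × 2.32 = 1.97 mmol/kg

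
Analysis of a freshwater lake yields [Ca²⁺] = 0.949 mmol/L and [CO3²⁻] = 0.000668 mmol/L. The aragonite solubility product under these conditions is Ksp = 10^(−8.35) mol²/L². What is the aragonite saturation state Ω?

Ω = 0.142

Ksp = 10^(−8.35) = 4.467×10^-9
Ω = [Ca²⁺][CO3²⁻]/Ksp = (0.949×10^-3)(0.000668×10^-3) / 4.467×10^-9 = 0.142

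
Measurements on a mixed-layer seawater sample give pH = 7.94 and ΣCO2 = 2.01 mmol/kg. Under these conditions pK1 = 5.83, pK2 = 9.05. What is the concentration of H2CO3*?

[CO2*] = 14.4 μmol/kg

α₀ = 1 / (1 + K1/[H⁺] + K1K2/[H⁺]²) = 1 / (1 + 10^+2.11 + 10^+1.00)
   = 1 / (1 + 128.82 + 10.000) = 1/139.82 = 0.007152
[CO2*] = α₀ × DIC = 0.007152 × 2.01 = 0.0144 mmol/kg = 14.4 μmol/kg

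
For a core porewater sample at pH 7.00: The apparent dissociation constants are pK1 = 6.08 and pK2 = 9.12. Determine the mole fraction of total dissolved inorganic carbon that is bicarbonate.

α₁ = 1 / (1 + [H⁺]/K1 + K2/[H⁺]) = 1 / (1 + 10^-0.92 + 10^-2.12)
   = 1 / (1 + 0.12023 + 0.0075858) = 1/1.1278 = 0.8867

α₁ = 0.887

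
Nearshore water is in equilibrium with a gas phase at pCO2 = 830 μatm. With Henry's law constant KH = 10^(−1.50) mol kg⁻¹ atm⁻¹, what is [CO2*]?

KH = 10^(−1.50) = 3.162×10^-2 mol kg⁻¹ atm⁻¹
[CO2*] = KH · pCO2 = 3.162×10^-2 × 830×10^-6 atm = 2.62×10^-5 mol/kg

[CO2*] = 26.2 μmol/kg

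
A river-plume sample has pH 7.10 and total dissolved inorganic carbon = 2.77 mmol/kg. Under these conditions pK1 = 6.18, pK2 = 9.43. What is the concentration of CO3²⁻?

[CO3²⁻] = 11.5 μmol/kg

α₂ = 1 / (1 + [H⁺]/K2 + [H⁺]²/(K1K2)) = 1 / (1 + 10^+2.33 + 10^+1.41)
   = 1 / (1 + 213.80 + 25.704) = 1/240.50 = 0.004158
[CO3²⁻] = α₂ × DIC = 0.004158 × 2.77 = 0.0115 mmol/kg = 11.5 μmol/kg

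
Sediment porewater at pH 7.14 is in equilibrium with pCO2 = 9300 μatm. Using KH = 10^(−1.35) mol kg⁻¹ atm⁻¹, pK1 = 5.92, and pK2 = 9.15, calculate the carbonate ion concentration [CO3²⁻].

[CO2*] = KH · pCO2 = 10^(−1.35) × 9300×10^-6 = 4.154×10^-4 mol/kg
α₀ = 1/(1 + K1/[H⁺] + K1K2/[H⁺]²) = 1/(1 + 10^+1.22 + 10^-0.79) = 0.05631
DIC = [CO2*]/α₀ = 4.154×10^-4 / 0.05631 = 7.377 mmol/kg
[CO3²⁻] = α₂·DIC; α₂ = 0.009133, so [CO3²⁻] = 0.009133 × 7.377 = 0.0674 mmol/kg

[CO3²⁻] = 0.0674 mmol/kg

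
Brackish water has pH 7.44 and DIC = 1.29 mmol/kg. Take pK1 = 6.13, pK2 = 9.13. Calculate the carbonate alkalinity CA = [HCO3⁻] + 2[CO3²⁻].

CA = 1.26 mmol/kg

CA = [HCO3⁻] + 2[CO3²⁻] = (α₁ + 2α₂)·DIC
At pH 7.44: [H⁺]/K1 = 10^-1.31 = 0.048978, K2/[H⁺] = 10^-1.69 = 0.020417
α₁ = 1/(1 + 0.048978 + 0.020417) = 1/1.0694 = 0.9351; α₂ = α₁·K2/[H⁺] = 0.01909
α₁ + 2α₂ = 0.9733
CA = 0.9733 × 1.29 = 1.26 mmol/kg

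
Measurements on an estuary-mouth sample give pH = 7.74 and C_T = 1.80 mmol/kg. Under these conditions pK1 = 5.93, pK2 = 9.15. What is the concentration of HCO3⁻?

[HCO3⁻] = 1.71 mmol/kg

α₁ = 1 / (1 + [H⁺]/K1 + K2/[H⁺]) = 1 / (1 + 10^-1.81 + 10^-1.41)
   = 1 / (1 + 0.015488 + 0.038905) = 1/1.0544 = 0.9484
[HCO3⁻] = α₁ × DIC = 0.9484 × 1.80 = 1.71 mmol/kg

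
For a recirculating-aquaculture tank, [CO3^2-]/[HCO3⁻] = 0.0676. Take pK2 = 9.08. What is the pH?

From K2 = [H⁺][CO3^2-]/[HCO3⁻]:  pH = pK2 + log₁₀([CO3^2-]/[HCO3⁻])
log₁₀(0.0676) = -1.170
pH = 9.08 + (-1.170) = 7.91

pH = 7.91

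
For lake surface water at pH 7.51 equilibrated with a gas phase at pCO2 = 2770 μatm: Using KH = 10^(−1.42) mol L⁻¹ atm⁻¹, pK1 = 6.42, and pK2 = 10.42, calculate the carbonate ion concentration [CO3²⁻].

[CO2*] = KH · pCO2 = 10^(−1.42) × 2770×10^-6 = 1.053×10^-4 mol/L
α₀ = 1/(1 + K1/[H⁺] + K1K2/[H⁺]²) = 1/(1 + 10^+1.09 + 10^-1.82) = 0.07509
DIC = [CO2*]/α₀ = 1.053×10^-4 / 0.07509 = 1.403 mmol/L
[CO3²⁻] = α₂·DIC; α₂ = 0.001136, so [CO3²⁻] = 0.001136 × 1.403 = 0.00159 mmol/L = 1.59 μmol/L

[CO3²⁻] = 1.59 μmol/L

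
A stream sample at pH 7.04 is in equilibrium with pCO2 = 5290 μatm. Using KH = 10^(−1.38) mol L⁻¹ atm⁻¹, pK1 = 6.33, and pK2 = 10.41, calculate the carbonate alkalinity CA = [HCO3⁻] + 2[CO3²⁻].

CA = 1.13 mmol/L

[CO2*] = KH · pCO2 = 10^(−1.38) × 5290×10^-6 = 2.205×10^-4 mol/L
α₀ = 1/(1 + K1/[H⁺] + K1K2/[H⁺]²) = 1/(1 + 10^+0.71 + 10^-2.66) = 0.1631
DIC = [CO2*]/α₀ = 2.205×10^-4 / 0.1631 = 1.352 mmol/L
CA = (α₁ + 2α₂)·DIC = (0.8365 + 2×0.0003568) × 1.352 = 1.13 mmol/L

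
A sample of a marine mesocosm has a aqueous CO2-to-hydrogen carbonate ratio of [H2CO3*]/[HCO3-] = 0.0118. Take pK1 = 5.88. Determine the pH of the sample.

From K1 = [H⁺][HCO3-]/[H2CO3*]:  pH = pK1 − log₁₀([H2CO3*]/[HCO3-])
log₁₀(0.0118) = -1.928
pH = 5.88 − (-1.928) = 7.81

pH = 7.81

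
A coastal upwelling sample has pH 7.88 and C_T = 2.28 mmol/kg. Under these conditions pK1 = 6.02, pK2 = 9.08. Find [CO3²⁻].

[CO3²⁻] = 0.134 mmol/kg

α₂ = 1 / (1 + [H⁺]/K2 + [H⁺]²/(K1K2)) = 1 / (1 + 10^+1.20 + 10^-0.66)
   = 1 / (1 + 15.849 + 0.21878) = 1/17.068 = 0.05859
[CO3²⁻] = α₂ × DIC = 0.05859 × 2.28 = 0.134 mmol/kg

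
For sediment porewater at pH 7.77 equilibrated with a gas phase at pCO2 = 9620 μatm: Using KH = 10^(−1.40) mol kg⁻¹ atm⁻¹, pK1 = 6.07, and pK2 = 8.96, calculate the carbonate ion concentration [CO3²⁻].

[CO3²⁻] = 1.24 mmol/kg

[CO2*] = KH · pCO2 = 10^(−1.40) × 9620×10^-6 = 3.830×10^-4 mol/kg
α₀ = 1/(1 + K1/[H⁺] + K1K2/[H⁺]²) = 1/(1 + 10^+1.70 + 10^+0.51) = 0.01840
DIC = [CO2*]/α₀ = 3.830×10^-4 / 0.01840 = 20.82 mmol/kg
[CO3²⁻] = α₂·DIC; α₂ = 0.05953, so [CO3²⁻] = 0.05953 × 20.82 = 1.24 mmol/kg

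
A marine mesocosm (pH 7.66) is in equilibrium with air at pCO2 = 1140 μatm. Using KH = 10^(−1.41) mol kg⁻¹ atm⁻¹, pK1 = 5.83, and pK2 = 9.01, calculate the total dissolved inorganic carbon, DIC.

DIC = 3.18 mmol/kg

[CO2*] = KH · pCO2 = 10^(−1.41) × 1140×10^-6 = 4.435×10^-5 mol/kg
α₀ = 1/(1 + K1/[H⁺] + K1K2/[H⁺]²) = 1/(1 + 10^+1.83 + 10^+0.48) = 0.01396
DIC = [CO2*]/α₀ = 4.435×10^-5 / 0.01396 = 3.18 mmol/kg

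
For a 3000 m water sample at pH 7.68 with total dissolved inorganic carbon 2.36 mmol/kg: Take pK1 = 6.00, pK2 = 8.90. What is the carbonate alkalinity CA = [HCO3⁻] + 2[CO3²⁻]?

CA = [HCO3⁻] + 2[CO3²⁻] = (α₁ + 2α₂)·DIC
At pH 7.68: [H⁺]/K1 = 10^-1.68 = 0.020893, K2/[H⁺] = 10^-1.22 = 0.060256
α₁ = 1/(1 + 0.020893 + 0.060256) = 1/1.0811 = 0.9249; α₂ = α₁·K2/[H⁺] = 0.05573
α₁ + 2α₂ = 1.0364
CA = 1.0364 × 2.36 = 2.45 mmol/kg

CA = 2.45 mmol/kg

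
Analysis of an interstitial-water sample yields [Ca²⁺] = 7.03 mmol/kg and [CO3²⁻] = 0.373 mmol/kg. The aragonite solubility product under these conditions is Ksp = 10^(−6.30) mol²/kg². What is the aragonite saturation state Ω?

Ω = 5.23

Ksp = 10^(−6.30) = 5.012×10^-7
Ω = [Ca²⁺][CO3²⁻]/Ksp = (7.03×10^-3)(0.373×10^-3) / 5.012×10^-7 = 5.23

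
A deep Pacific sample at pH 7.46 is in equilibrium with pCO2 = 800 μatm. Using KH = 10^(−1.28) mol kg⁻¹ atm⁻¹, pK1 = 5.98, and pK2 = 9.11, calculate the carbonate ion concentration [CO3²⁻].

[CO3²⁻] = 0.0284 mmol/kg

[CO2*] = KH · pCO2 = 10^(−1.28) × 800×10^-6 = 4.198×10^-5 mol/kg
α₀ = 1/(1 + K1/[H⁺] + K1K2/[H⁺]²) = 1/(1 + 10^+1.48 + 10^-0.17) = 0.03137
DIC = [CO2*]/α₀ = 4.198×10^-5 / 0.03137 = 1.338 mmol/kg
[CO3²⁻] = α₂·DIC; α₂ = 0.02121, so [CO3²⁻] = 0.02121 × 1.338 = 0.0284 mmol/kg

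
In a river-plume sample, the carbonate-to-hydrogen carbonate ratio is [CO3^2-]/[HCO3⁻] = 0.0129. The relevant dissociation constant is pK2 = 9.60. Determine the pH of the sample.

From K2 = [H⁺][CO3^2-]/[HCO3⁻]:  pH = pK2 + log₁₀([CO3^2-]/[HCO3⁻])
log₁₀(0.0129) = -1.889
pH = 9.60 + (-1.889) = 7.71

pH = 7.71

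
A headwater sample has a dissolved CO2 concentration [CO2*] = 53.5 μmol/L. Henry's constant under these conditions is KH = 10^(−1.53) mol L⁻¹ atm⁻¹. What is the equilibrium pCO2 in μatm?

KH = 10^(−1.53) = 2.951×10^-2 mol L⁻¹ atm⁻¹
pCO2 = [CO2*]/KH = 53.5×10^-6 / 2.951×10^-2 = 1.81×10^-3 atm = 1810 μatm

pCO2 = 1810 μatm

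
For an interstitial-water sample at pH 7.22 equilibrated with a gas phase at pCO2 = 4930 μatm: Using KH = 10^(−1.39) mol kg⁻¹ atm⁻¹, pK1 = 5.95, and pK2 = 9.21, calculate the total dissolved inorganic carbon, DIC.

[CO2*] = KH · pCO2 = 10^(−1.39) × 4930×10^-6 = 2.008×10^-4 mol/kg
α₀ = 1/(1 + K1/[H⁺] + K1K2/[H⁺]²) = 1/(1 + 10^+1.27 + 10^-0.72) = 0.05048
DIC = [CO2*]/α₀ = 2.008×10^-4 / 0.05048 = 3.98 mmol/kg

DIC = 3.98 mmol/kg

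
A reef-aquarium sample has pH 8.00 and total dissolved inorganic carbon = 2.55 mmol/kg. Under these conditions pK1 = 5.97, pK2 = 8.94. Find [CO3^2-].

[CO3²⁻] = 0.260 mmol/kg

α₂ = 1 / (1 + [H⁺]/K2 + [H⁺]²/(K1K2)) = 1 / (1 + 10^+0.94 + 10^-1.09)
   = 1 / (1 + 8.7096 + 0.081283) = 1/9.7909 = 0.1021
[CO3²⁻] = α₂ × DIC = 0.1021 × 2.55 = 0.260 mmol/kg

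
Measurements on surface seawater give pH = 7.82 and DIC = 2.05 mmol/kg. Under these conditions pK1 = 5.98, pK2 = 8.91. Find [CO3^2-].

[CO3²⁻] = 0.152 mmol/kg

α₂ = 1 / (1 + [H⁺]/K2 + [H⁺]²/(K1K2)) = 1 / (1 + 10^+1.09 + 10^-0.75)
   = 1 / (1 + 12.303 + 0.17783) = 1/13.481 = 0.07418
[CO3²⁻] = α₂ × DIC = 0.07418 × 2.05 = 0.152 mmol/kg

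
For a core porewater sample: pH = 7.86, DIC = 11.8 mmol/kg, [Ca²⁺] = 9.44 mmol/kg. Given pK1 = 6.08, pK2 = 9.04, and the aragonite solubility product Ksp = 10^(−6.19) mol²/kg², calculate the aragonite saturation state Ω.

Ω = 10.5

α₂ = 1 / (1 + [H⁺]/K2 + [H⁺]²/(K1K2)) = 1 / (1 + 10^+1.18 + 10^-0.60)
   = 1 / (1 + 15.136 + 0.25119) = 1/16.387 = 0.06102
[CO3²⁻] = α₂ × DIC = 0.06102 × 11.8 = 0.7201 mmol/kg
Ksp = 10^(−6.19) = 6.457×10^-7
Ω = [Ca²⁺][CO3²⁻]/Ksp = (9.44×10^-3)(7.201×10^-4) / 6.457×10^-7 = 10.5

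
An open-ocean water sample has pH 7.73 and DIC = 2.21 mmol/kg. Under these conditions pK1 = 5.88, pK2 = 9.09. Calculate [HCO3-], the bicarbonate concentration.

[HCO3⁻] = 2.09 mmol/kg

α₁ = 1 / (1 + [H⁺]/K1 + K2/[H⁺]) = 1 / (1 + 10^-1.85 + 10^-1.36)
   = 1 / (1 + 0.014125 + 0.043652) = 1/1.0578 = 0.9454
[HCO3⁻] = α₁ × DIC = 0.9454 × 2.21 = 2.09 mmol/kg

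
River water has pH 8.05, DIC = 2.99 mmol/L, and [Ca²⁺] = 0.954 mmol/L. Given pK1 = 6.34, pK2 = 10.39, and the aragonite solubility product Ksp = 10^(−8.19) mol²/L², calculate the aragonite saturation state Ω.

Ω = 1.97

α₂ = 1 / (1 + [H⁺]/K2 + [H⁺]²/(K1K2)) = 1 / (1 + 10^+2.34 + 10^+0.63)
   = 1 / (1 + 218.78 + 4.2658) = 1/224.04 = 0.004463
[CO3²⁻] = α₂ × DIC = 0.004463 × 2.99 = 0.01335 mmol/L = 13.35 μmol/L
Ksp = 10^(−8.19) = 6.457×10^-9
Ω = [Ca²⁺][CO3²⁻]/Ksp = (0.954×10^-3)(1.335×10^-5) / 6.457×10^-9 = 1.97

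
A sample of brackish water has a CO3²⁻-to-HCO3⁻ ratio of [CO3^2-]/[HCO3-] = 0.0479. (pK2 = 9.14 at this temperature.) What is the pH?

pH = 7.82

From K2 = [H⁺][CO3^2-]/[HCO3-]:  pH = pK2 + log₁₀([CO3^2-]/[HCO3-])
log₁₀(0.0479) = -1.320
pH = 9.14 + (-1.320) = 7.82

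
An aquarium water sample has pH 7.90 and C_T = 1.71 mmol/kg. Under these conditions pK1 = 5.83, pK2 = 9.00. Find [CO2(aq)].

α₀ = 1 / (1 + K1/[H⁺] + K1K2/[H⁺]²) = 1 / (1 + 10^+2.07 + 10^+0.97)
   = 1 / (1 + 117.49 + 9.3325) = 1/127.82 = 0.007823
[CO2*] = α₀ × DIC = 0.007823 × 1.71 = 0.0134 mmol/kg = 13.4 μmol/kg

[CO2*] = 13.4 μmol/kg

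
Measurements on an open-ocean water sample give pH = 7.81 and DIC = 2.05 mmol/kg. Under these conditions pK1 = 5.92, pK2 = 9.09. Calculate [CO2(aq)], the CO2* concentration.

α₀ = 1 / (1 + K1/[H⁺] + K1K2/[H⁺]²) = 1 / (1 + 10^+1.89 + 10^+0.61)
   = 1 / (1 + 77.625 + 4.0738) = 1/82.699 = 0.01209
[CO2*] = α₀ × DIC = 0.01209 × 2.05 = 0.0248 mmol/kg

[CO2*] = 0.0248 mmol/kg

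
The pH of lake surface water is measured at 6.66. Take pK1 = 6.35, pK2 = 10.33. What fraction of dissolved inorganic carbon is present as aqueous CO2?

α₀ = 0.329

α₀ = 1 / (1 + K1/[H⁺] + K1K2/[H⁺]²) = 1 / (1 + 10^+0.31 + 10^-3.36)
   = 1 / (1 + 2.0417 + 0.00043652) = 1/3.0422 = 0.3287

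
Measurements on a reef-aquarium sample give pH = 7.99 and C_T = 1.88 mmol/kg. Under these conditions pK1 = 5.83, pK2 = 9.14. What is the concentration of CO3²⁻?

α₂ = 1 / (1 + [H⁺]/K2 + [H⁺]²/(K1K2)) = 1 / (1 + 10^+1.15 + 10^-1.01)
   = 1 / (1 + 14.125 + 0.097724) = 1/15.223 = 0.06569
[CO3²⁻] = α₂ × DIC = 0.06569 × 1.88 = 0.123 mmol/kg

[CO3²⁻] = 0.123 mmol/kg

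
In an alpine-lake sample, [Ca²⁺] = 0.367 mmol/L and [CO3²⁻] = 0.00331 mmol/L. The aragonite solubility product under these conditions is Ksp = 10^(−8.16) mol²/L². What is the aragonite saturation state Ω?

Ω = 0.176

Ksp = 10^(−8.16) = 6.918×10^-9
Ω = [Ca²⁺][CO3²⁻]/Ksp = (0.367×10^-3)(0.00331×10^-3) / 6.918×10^-9 = 0.176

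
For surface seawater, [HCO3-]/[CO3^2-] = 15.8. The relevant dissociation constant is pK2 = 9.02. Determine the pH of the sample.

From K2 = [H⁺][CO3^2-]/[HCO3-]:  pH = pK2 − log₁₀([HCO3-]/[CO3^2-])
log₁₀(15.8) = +1.199
pH = 9.02 − (+1.199) = 7.82

pH = 7.82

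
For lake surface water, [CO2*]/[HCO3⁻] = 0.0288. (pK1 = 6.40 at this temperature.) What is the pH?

From K1 = [H⁺][HCO3⁻]/[CO2*]:  pH = pK1 − log₁₀([CO2*]/[HCO3⁻])
log₁₀(0.0288) = -1.541
pH = 6.40 − (-1.541) = 7.94

pH = 7.94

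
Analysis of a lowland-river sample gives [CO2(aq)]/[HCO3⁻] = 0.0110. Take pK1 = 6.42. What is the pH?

pH = 8.38

From K1 = [H⁺][HCO3⁻]/[CO2(aq)]:  pH = pK1 − log₁₀([CO2(aq)]/[HCO3⁻])
log₁₀(0.0110) = -1.959
pH = 6.42 − (-1.959) = 8.38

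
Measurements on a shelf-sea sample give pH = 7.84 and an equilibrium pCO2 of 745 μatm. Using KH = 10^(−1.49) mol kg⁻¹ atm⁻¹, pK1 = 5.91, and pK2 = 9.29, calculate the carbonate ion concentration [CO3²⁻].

[CO3²⁻] = 0.0728 mmol/kg

[CO2*] = KH · pCO2 = 10^(−1.49) × 745×10^-6 = 2.411×10^-5 mol/kg
α₀ = 1/(1 + K1/[H⁺] + K1K2/[H⁺]²) = 1/(1 + 10^+1.93 + 10^+0.48) = 0.01122
DIC = [CO2*]/α₀ = 2.411×10^-5 / 0.01122 = 2.149 mmol/kg
[CO3²⁻] = α₂·DIC; α₂ = 0.03388, so [CO3²⁻] = 0.03388 × 2.149 = 0.0728 mmol/kg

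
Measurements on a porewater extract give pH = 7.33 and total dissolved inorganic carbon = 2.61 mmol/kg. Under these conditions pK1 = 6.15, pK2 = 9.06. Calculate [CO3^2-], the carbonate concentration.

α₂ = 1 / (1 + [H⁺]/K2 + [H⁺]²/(K1K2)) = 1 / (1 + 10^+1.73 + 10^+0.55)
   = 1 / (1 + 53.703 + 3.5481) = 1/58.251 = 0.01717
[CO3²⁻] = α₂ × DIC = 0.01717 × 2.61 = 0.0448 mmol/kg

[CO3²⁻] = 0.0448 mmol/kg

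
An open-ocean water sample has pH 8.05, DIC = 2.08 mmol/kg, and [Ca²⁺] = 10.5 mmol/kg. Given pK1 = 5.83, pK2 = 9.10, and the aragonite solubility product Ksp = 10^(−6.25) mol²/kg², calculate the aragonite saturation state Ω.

Ω = 3.16

α₂ = 1 / (1 + [H⁺]/K2 + [H⁺]²/(K1K2)) = 1 / (1 + 10^+1.05 + 10^-1.17)
   = 1 / (1 + 11.220 + 0.067608) = 1/12.288 = 0.08138
[CO3²⁻] = α₂ × DIC = 0.08138 × 2.08 = 0.1693 mmol/kg
Ksp = 10^(−6.25) = 5.623×10^-7
Ω = [Ca²⁺][CO3²⁻]/Ksp = (10.5×10^-3)(1.693×10^-4) / 5.623×10^-7 = 3.16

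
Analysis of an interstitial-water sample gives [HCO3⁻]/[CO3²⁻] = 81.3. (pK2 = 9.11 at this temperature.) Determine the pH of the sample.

From K2 = [H⁺][CO3²⁻]/[HCO3⁻]:  pH = pK2 − log₁₀([HCO3⁻]/[CO3²⁻])
log₁₀(81.3) = +1.910
pH = 9.11 − (+1.910) = 7.20

pH = 7.20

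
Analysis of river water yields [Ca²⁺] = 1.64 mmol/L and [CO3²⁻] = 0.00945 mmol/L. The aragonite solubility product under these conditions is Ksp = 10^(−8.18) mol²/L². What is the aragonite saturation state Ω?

Ω = 2.35

Ksp = 10^(−8.18) = 6.607×10^-9
Ω = [Ca²⁺][CO3²⁻]/Ksp = (1.64×10^-3)(0.00945×10^-3) / 6.607×10^-9 = 2.35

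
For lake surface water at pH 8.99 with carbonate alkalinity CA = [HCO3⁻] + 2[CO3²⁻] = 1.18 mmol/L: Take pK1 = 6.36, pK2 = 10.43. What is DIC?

CA = [HCO3⁻] + 2[CO3²⁻] = (α₁ + 2α₂)·DIC
At pH 8.99: [H⁺]/K1 = 10^-2.63 = 0.0023442, K2/[H⁺] = 10^-1.44 = 0.036308
α₁ = 1/(1 + 0.0023442 + 0.036308) = 1/1.0387 = 0.9628; α₂ = α₁·K2/[H⁺] = 0.03496
α₁ + 2α₂ = 1.0327
DIC = CA / (α₁ + 2α₂) = 1.18 / 1.0327 = 1.14 mmol/L

DIC = 1.14 mmol/L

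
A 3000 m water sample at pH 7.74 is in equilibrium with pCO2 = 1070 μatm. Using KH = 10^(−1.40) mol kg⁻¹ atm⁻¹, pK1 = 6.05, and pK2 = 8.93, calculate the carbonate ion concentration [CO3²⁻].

[CO3²⁻] = 0.135 mmol/kg

[CO2*] = KH · pCO2 = 10^(−1.40) × 1070×10^-6 = 4.260×10^-5 mol/kg
α₀ = 1/(1 + K1/[H⁺] + K1K2/[H⁺]²) = 1/(1 + 10^+1.69 + 10^+0.50) = 0.01882
DIC = [CO2*]/α₀ = 4.260×10^-5 / 0.01882 = 2.264 mmol/kg
[CO3²⁻] = α₂·DIC; α₂ = 0.05951, so [CO3²⁻] = 0.05951 × 2.264 = 0.135 mmol/kg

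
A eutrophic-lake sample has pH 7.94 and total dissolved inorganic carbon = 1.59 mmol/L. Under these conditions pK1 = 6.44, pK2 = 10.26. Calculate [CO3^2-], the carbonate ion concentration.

[CO3²⁻] = 7.34 μmol/L

α₂ = 1 / (1 + [H⁺]/K2 + [H⁺]²/(K1K2)) = 1 / (1 + 10^+2.32 + 10^+0.82)
   = 1 / (1 + 208.93 + 6.6069) = 1/216.54 = 0.004618
[CO3²⁻] = α₂ × DIC = 0.004618 × 1.59 = 0.00734 mmol/L = 7.34 μmol/L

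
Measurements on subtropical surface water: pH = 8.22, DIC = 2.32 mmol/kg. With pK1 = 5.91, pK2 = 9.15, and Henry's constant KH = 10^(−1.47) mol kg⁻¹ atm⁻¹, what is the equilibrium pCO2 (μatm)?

pCO2 = 299 μatm

α₀ = 1 / (1 + K1/[H⁺] + K1K2/[H⁺]²) = 1 / (1 + 10^+2.31 + 10^+1.38)
   = 1 / (1 + 204.17 + 23.988) = 1/229.16 = 0.004364
[CO2*] = α₀ × DIC = 0.004364 × 2.32 = 0.01012 mmol/kg = 10.12 μmol/kg
pCO2 = [CO2*]/KH = 1.012×10^-5 / 3.388×10^-2 = 299 μatm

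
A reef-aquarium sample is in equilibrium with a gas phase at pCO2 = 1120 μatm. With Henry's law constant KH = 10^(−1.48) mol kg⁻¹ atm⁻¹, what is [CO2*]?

[CO2*] = 37.1 μmol/kg

KH = 10^(−1.48) = 3.311×10^-2 mol kg⁻¹ atm⁻¹
[CO2*] = KH · pCO2 = 3.311×10^-2 × 1120×10^-6 atm = 3.71×10^-5 mol/kg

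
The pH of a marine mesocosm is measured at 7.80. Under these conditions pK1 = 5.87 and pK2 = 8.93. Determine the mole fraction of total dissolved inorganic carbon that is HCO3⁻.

α₁ = 1 / (1 + [H⁺]/K1 + K2/[H⁺]) = 1 / (1 + 10^-1.93 + 10^-1.13)
   = 1 / (1 + 0.011749 + 0.074131) = 1/1.0859 = 0.9209

α₁ = 0.921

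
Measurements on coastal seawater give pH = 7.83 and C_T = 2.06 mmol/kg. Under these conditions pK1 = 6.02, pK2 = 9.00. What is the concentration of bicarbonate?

α₁ = 1 / (1 + [H⁺]/K1 + K2/[H⁺]) = 1 / (1 + 10^-1.81 + 10^-1.17)
   = 1 / (1 + 0.015488 + 0.067608) = 1/1.0831 = 0.9233
[HCO3⁻] = α₁ × DIC = 0.9233 × 2.06 = 1.90 mmol/kg

[HCO3⁻] = 1.90 mmol/kg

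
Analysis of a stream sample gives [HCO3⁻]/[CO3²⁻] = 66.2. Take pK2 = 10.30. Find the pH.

pH = 8.48

From K2 = [H⁺][CO3²⁻]/[HCO3⁻]:  pH = pK2 − log₁₀([HCO3⁻]/[CO3²⁻])
log₁₀(66.2) = +1.821
pH = 10.30 − (+1.821) = 8.48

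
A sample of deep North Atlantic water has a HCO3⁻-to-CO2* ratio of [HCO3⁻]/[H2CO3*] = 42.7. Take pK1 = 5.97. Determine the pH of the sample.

From K1 = [H⁺][HCO3⁻]/[H2CO3*]:  pH = pK1 + log₁₀([HCO3⁻]/[H2CO3*])
log₁₀(42.7) = +1.630
pH = 5.97 + (+1.630) = 7.60

pH = 7.60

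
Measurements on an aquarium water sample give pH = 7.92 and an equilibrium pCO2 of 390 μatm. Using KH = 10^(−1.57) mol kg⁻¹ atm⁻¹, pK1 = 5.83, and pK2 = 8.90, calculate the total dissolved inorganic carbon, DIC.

[CO2*] = KH · pCO2 = 10^(−1.57) × 390×10^-6 = 1.050×10^-5 mol/kg
α₀ = 1/(1 + K1/[H⁺] + K1K2/[H⁺]²) = 1/(1 + 10^+2.09 + 10^+1.11) = 0.007304
DIC = [CO2*]/α₀ = 1.050×10^-5 / 0.007304 = 1.44 mmol/kg

DIC = 1.44 mmol/kg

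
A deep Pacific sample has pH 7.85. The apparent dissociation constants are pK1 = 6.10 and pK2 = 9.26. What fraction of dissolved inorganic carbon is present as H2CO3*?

α₀ = 1 / (1 + K1/[H⁺] + K1K2/[H⁺]²) = 1 / (1 + 10^+1.75 + 10^+0.34)
   = 1 / (1 + 56.234 + 2.1878) = 1/59.422 = 0.01683

α₀ = 0.0168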